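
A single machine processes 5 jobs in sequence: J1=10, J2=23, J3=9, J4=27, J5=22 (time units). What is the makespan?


Sequential makespan: sum all processing times
= 10 + 23 + 9 + 27 + 22
= 91 time units


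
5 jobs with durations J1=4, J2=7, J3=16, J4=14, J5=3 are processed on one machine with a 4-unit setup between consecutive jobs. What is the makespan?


Makespan = Σ processing + (n-1) × setup
= (4 + 7 + 16 + 14 + 3) + (5-1)×4
= 44 + 16
= 60 time units


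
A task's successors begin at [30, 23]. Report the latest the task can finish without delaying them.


LF = min of all successor start times
Successors start at: [30, 23]
LF = min(30, 23)
= 23


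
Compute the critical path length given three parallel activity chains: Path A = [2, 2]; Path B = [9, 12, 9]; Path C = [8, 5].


Path A: 2 + 2 = 4
Path B: 9 + 12 + 9 = 30
Path C: 8 + 5 = 13
Critical path = longest = max(4, 30, 13)
= 30 (Path B)


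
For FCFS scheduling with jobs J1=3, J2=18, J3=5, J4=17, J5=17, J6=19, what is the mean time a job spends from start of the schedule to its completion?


Completion times:
  J1: completes at 3
  J2: completes at 21
  J3: completes at 26
  J4: completes at 43
  J5: completes at 60
  J6: completes at 79
Sum = 232
Average = 232/6
= 38.67


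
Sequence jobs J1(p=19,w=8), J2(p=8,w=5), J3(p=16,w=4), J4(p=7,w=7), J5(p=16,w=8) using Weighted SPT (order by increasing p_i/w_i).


WSPT (Smith's rule): sort by p/w ascending
  J4: p/w = 7/7 = 1.000
  J2: p/w = 8/5 = 1.600
  J5: p/w = 16/8 = 2.000
  J1: p/w = 19/8 = 2.375
  J3: p/w = 16/4 = 4.000
Order: J4 → J2 → J5 → J1 → J3


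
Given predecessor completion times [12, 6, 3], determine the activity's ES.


ES = max of all predecessor completion times
Predecessors: [12, 6, 3]
ES = max(12, 6, 3)
= 12


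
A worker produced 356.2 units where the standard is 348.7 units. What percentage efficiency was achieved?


Efficiency = (actual / standard) × 100
= (356.2 / 348.7) × 100
= 102.2%


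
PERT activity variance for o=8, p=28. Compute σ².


σ² = ((p - o) / 6)² = (p - o)² / 36
= (28 - 8)² / 36
= 20² / 36
= 400 / 36
= 11.1111


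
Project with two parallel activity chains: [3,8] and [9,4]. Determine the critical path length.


Path A: 3 + 8 = 11
Path B: 9 + 4 = 13
Critical path = longest = max(11, 13)
= 13 (Path B)


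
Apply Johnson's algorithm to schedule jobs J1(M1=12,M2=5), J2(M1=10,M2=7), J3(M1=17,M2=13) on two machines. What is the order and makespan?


Johnson's rule:
Group 1 (M1≤M2, sort by M1): []
Group 2 (M1>M2, sort desc M2): ['J3', 'J2', 'J1']
Sequence: J3 → J2 → J1
Makespan calculation:
  J3: M1 done=17, M2 done=30
  J2: M1 done=27, M2 done=37
  J1: M1 done=39, M2 done=44
= Sequence: J3 → J2 → J1, Makespan: 44


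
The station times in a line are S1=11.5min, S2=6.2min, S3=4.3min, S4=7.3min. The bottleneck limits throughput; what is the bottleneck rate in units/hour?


Bottleneck = longest station time
Station times: [11.5, 6.2, 4.3, 7.3]
Max = 11.5 min
Rate = 60 / 11.5
= 5.22 units/hour (bottleneck: 11.5min)


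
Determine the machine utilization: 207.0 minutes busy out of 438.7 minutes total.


Utilization = busy / total × 100
= 207.0 / 438.7 × 100
= 47.2%


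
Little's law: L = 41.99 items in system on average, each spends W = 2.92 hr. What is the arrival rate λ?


Little's law: L = λW → λ = L / W
= 41.99 / 2.92
= 14.38 per hour


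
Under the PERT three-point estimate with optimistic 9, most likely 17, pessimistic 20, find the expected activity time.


te = (o + 4m + p) / 6
= (9 + 4×17 + 20) / 6
= (9 + 68 + 20) / 6
= 97 / 6
= 16.17


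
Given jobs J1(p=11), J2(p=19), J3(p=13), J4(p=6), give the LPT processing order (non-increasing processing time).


LPT: sort by longest processing time first
  J2: p=19
  J3: p=13
  J1: p=11
  J4: p=6
Order: J2 → J3 → J1 → J4


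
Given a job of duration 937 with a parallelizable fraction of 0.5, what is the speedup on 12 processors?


Amdahl's law: T_p = T × ((1-p) + p/N)
= 937 × ((1-0.5) + 0.5/12)
= 937 × (0.50 + 0.0417)
= 937 × 0.5417
= 507.54
Speedup = 937/507.54
= 1.85×


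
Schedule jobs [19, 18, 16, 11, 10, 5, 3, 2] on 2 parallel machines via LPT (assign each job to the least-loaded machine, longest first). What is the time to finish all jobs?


Jobs (LPT sorted): [19, 18, 16, 11, 10, 5, 3, 2]
Machines: 2
  J=19 → Machine 1 (load: 0+19=19)
  J=18 → Machine 2 (load: 0+18=18)
  J=16 → Machine 2 (load: 18+16=34)
  J=11 → Machine 1 (load: 19+11=30)
  J=10 → Machine 1 (load: 30+10=40)
  J=5 → Machine 2 (load: 34+5=39)
  J=3 → Machine 2 (load: 39+3=42)
  J=2 → Machine 1 (load: 40+2=42)
Machine loads: [42, 42]
Makespan = max = 42 time units


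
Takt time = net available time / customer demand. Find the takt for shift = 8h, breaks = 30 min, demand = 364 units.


Available = 8×60 - 30 = 450 min
Takt time = 450 / 364
= 1.24 min/unit


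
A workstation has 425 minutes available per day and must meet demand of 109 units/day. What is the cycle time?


Cycle time = available time / demand
= 425 / 109
= 3.90 min/unit


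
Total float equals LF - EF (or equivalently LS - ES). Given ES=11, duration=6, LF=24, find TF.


EF = ES + duration = 11 + 6 = 17
LS = LF - duration = 24 - 6 = 18
Total Float = LF - EF = 24 - 17
(or LS - ES = 18 - 11)
= 7


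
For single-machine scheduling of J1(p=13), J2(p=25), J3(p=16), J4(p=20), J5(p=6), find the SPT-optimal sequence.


SPT: sort by shortest processing time
  J5: p=6
  J1: p=13
  J3: p=16
  J4: p=20
  J2: p=25
Order: J5 → J1 → J3 → J4 → J2


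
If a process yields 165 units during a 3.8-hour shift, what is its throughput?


Throughput = units / time
= 165 / 3.8
= 43.4 units/hour


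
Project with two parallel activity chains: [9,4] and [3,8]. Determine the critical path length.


Path A: 9 + 4 = 13
Path B: 3 + 8 = 11
Critical path = longest = max(13, 11)
= 13 (Path A)


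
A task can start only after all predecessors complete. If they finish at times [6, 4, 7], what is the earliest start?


ES = max of all predecessor completion times
Predecessors: [6, 4, 7]
ES = max(6, 4, 7)
= 7


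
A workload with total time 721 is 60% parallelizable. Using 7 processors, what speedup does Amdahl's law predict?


Amdahl's law: T_p = T × ((1-p) + p/N)
= 721 × ((1-0.6) + 0.6/7)
= 721 × (0.40 + 0.0857)
= 721 × 0.4857
= 350.20
Speedup = 721/350.20
= 2.06×


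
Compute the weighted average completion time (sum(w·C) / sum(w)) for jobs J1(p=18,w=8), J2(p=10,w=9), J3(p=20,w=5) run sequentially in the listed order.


Completion times:
  J1: C=18, w×C=8×18=144
  J2: C=28, w×C=9×28=252
  J3: C=48, w×C=5×48=240
Sum w×C = 636
Sum w = 22
Weighted avg = 636/22
= 28.91


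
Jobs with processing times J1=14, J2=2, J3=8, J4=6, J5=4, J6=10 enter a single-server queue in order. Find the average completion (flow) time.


Completion times:
  J1: completes at 14
  J2: completes at 16
  J3: completes at 24
  J4: completes at 30
  J5: completes at 34
  J6: completes at 44
Sum = 162
Average = 162/6
= 27.00


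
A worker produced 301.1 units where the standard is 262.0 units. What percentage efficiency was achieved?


Efficiency = (actual / standard) × 100
= (301.1 / 262.0) × 100
= 114.9%


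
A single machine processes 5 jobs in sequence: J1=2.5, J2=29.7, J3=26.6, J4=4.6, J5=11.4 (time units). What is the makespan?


Sequential makespan: sum all processing times
= 2.5 + 29.7 + 26.6 + 4.6 + 11.4
= 74.8 time units


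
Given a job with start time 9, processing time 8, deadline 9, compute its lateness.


Completion = 9 + 8 = 17
Lateness = C - d = 17 - 9
= 8


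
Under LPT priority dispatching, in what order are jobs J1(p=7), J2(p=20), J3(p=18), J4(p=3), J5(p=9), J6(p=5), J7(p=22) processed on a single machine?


LPT: sort by longest processing time first
  J7: p=22
  J2: p=20
  J3: p=18
  J5: p=9
  J1: p=7
  J6: p=5
  J4: p=3
Order: J7 → J2 → J3 → J5 → J1 → J6 → J4


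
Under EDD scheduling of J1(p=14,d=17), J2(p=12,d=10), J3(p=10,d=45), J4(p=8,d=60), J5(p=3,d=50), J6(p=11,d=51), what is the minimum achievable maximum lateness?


EDD order: J2 → J1 → J3 → J5 → J6 → J4
Completion and lateness:
  J2: C=12, d=10, L=12-10=2
  J1: C=26, d=17, L=26-17=9
  J3: C=36, d=45, L=36-45=-9
  J5: C=39, d=50, L=39-50=-11
  J6: C=50, d=51, L=50-51=-1
  J4: C=58, d=60, L=58-60=-2
Lmax = max(2, 9, -9, -11, -1, -2)
= 9


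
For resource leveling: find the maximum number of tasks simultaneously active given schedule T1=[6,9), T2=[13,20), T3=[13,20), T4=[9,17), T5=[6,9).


Check each time point for overlaps:
  t=13: 3 tasks active (T2, T3, T4)
Max concurrent = 3


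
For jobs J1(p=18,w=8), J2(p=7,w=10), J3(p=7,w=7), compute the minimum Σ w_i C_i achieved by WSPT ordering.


WSPT order (by p/w): J2 → J3 → J1
  J2: C=7, w·C=10×7=70
  J3: C=14, w·C=7×14=98
  J1: C=32, w·C=8×32=256
Σ w·C = 424
= 424


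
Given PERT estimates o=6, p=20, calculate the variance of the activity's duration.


σ² = ((p - o) / 6)² = (p - o)² / 36
= (20 - 6)² / 36
= 14² / 36
= 196 / 36
= 5.4444


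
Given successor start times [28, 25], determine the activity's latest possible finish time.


LF = min of all successor start times
Successors start at: [28, 25]
LF = min(28, 25)
= 25


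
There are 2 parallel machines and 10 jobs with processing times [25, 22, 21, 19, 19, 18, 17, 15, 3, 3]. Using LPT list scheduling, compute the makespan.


Jobs (LPT sorted): [25, 22, 21, 19, 19, 18, 17, 15, 3, 3]
Machines: 2
  J=25 → Machine 1 (load: 0+25=25)
  J=22 → Machine 2 (load: 0+22=22)
  J=21 → Machine 2 (load: 22+21=43)
  J=19 → Machine 1 (load: 25+19=44)
  J=19 → Machine 2 (load: 43+19=62)
  J=18 → Machine 1 (load: 44+18=62)
  J=17 → Machine 1 (load: 62+17=79)
  J=15 → Machine 2 (load: 62+15=77)
  J=3 → Machine 2 (load: 77+3=80)
  J=3 → Machine 1 (load: 79+3=82)
Machine loads: [82, 80]
Makespan = max = 82 time units


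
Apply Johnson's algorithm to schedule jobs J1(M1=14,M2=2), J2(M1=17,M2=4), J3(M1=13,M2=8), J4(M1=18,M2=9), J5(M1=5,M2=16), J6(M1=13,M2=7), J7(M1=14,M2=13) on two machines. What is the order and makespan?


Johnson's rule:
Group 1 (M1≤M2, sort by M1): ['J5']
Group 2 (M1>M2, sort desc M2): ['J7', 'J4', 'J3', 'J6', 'J2', 'J1']
Sequence: J5 → J7 → J4 → J3 → J6 → J2 → J1
Makespan calculation:
  J5: M1 done=5, M2 done=21
  J7: M1 done=19, M2 done=34
  J4: M1 done=37, M2 done=46
  J3: M1 done=50, M2 done=58
  J6: M1 done=63, M2 done=70
  J2: M1 done=80, M2 done=84
  J1: M1 done=94, M2 done=96
= Sequence: J5 → J7 → J4 → J3 → J6 → J2 → J1, Makespan: 96


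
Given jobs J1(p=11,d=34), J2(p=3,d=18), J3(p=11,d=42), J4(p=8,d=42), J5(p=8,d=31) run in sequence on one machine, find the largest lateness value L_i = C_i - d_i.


Lateness per job (L = C - d):
  J1: C=11, d=34, L=-23
  J2: C=14, d=18, L=-4
  J3: C=25, d=42, L=-17
  J4: C=33, d=42, L=-9
  J5: C=41, d=31, L=10
Lmax = max(-23, -4, -17, -9, 10)
= 10


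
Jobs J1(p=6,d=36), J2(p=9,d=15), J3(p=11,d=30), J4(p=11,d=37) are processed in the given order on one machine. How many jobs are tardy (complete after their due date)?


Completion vs due date:
  J1: C=6, d=36 → on time
  J2: C=15, d=15 → on time
  J3: C=26, d=30 → on time
  J4: C=37, d=37 → on time
Tardy jobs: none
Count = 0


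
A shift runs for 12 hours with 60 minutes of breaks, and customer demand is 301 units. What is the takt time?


Available = 12×60 - 60 = 660 min
Takt time = 660 / 301
= 2.19 min/unit


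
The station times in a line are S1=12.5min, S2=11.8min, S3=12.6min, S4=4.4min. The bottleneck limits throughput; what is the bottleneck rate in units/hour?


Bottleneck = longest station time
Station times: [12.5, 11.8, 12.6, 4.4]
Max = 12.6 min
Rate = 60 / 12.6
= 4.76 units/hour (bottleneck: 12.6min)


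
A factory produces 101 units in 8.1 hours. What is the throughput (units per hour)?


Throughput = units / time
= 101 / 8.1
= 12.5 units/hour


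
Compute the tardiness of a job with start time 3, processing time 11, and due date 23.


Completion = start + processing = 3 + 11 = 14
Tardiness = max(0, C - d) = max(0, 14 - 23)
= max(0, -9)
= 0


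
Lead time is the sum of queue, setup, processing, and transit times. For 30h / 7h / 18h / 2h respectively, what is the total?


Lead time = queue + setup + processing + transit
= 30 + 7 + 18 + 2
= 57 hours


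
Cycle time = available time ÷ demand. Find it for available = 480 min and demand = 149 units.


Cycle time = available time / demand
= 480 / 149
= 3.22 min/unit


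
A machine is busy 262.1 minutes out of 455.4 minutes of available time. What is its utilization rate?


Utilization = busy / total × 100
= 262.1 / 455.4 × 100
= 57.6%


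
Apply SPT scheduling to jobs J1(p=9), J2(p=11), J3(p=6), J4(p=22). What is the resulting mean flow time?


SPT order: J3 → J1 → J2 → J4
Completion times:
  J3: C=6
  J1: C=15
  J2: C=26
  J4: C=48
Sum = 95, n = 4
Mean flow = 95/4
= 23.75


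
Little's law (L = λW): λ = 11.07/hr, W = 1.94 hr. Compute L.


Little's law: L = λ × W
= 11.07 × 1.94
= 21.48


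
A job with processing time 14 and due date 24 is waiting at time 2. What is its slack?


Slack = due - current_time - processing
= 24 - 2 - 14
= 8


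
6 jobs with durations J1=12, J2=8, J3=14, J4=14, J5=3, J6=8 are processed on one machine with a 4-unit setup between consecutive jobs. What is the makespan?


Makespan = Σ processing + (n-1) × setup
= (12 + 8 + 14 + 14 + 3 + 8) + (6-1)×4
= 59 + 20
= 79 time units


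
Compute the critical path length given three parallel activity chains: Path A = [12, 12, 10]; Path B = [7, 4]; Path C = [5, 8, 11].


Path A: 12 + 12 + 10 = 34
Path B: 7 + 4 = 11
Path C: 5 + 8 + 11 = 24
Critical path = longest = max(34, 11, 24)
= 34 (Path A)


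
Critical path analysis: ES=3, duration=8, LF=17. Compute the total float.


EF = ES + duration = 3 + 8 = 11
LS = LF - duration = 17 - 8 = 9
Total Float = LF - EF = 17 - 11
(or LS - ES = 9 - 3)
= 6


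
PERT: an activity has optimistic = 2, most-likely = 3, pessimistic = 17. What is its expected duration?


te = (o + 4m + p) / 6
= (2 + 4×3 + 17) / 6
= (2 + 12 + 17) / 6
= 31 / 6
= 5.17


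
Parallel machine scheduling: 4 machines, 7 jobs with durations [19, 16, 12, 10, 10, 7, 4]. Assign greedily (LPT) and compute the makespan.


Jobs (LPT sorted): [19, 16, 12, 10, 10, 7, 4]
Machines: 4
  J=19 → Machine 1 (load: 0+19=19)
  J=16 → Machine 2 (load: 0+16=16)
  J=12 → Machine 3 (load: 0+12=12)
  J=10 → Machine 4 (load: 0+10=10)
  J=10 → Machine 4 (load: 10+10=20)
  J=7 → Machine 3 (load: 12+7=19)
  J=4 → Machine 2 (load: 16+4=20)
Machine loads: [19, 20, 19, 20]
Makespan = max = 20 time units


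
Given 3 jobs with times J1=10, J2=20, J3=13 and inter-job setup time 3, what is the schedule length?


Makespan = Σ processing + (n-1) × setup
= (10 + 20 + 13) + (3-1)×3
= 43 + 6
= 49 time units


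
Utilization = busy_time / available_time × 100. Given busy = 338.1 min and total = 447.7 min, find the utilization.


Utilization = busy / total × 100
= 338.1 / 447.7 × 100
= 75.5%


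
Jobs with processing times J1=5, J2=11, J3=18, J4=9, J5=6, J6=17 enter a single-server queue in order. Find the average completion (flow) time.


Completion times:
  J1: completes at 5
  J2: completes at 16
  J3: completes at 34
  J4: completes at 43
  J5: completes at 49
  J6: completes at 66
Sum = 213
Average = 213/6
= 35.50


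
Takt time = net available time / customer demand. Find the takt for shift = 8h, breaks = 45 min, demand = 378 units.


Available = 8×60 - 45 = 435 min
Takt time = 435 / 378
= 1.15 min/unit


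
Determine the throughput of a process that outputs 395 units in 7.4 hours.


Throughput = units / time
= 395 / 7.4
= 53.4 units/hour


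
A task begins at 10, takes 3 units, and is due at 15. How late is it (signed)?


Completion = 10 + 3 = 13
Lateness = C - d = 13 - 15
= -2


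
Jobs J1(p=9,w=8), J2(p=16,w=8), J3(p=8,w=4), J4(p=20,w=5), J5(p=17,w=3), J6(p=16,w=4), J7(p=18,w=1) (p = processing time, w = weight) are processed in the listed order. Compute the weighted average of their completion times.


Completion times:
  J1: C=9, w×C=8×9=72
  J2: C=25, w×C=8×25=200
  J3: C=33, w×C=4×33=132
  J4: C=53, w×C=5×53=265
  J5: C=70, w×C=3×70=210
  J6: C=86, w×C=4×86=344
  J7: C=104, w×C=1×104=104
Sum w×C = 1327
Sum w = 33
Weighted avg = 1327/33
= 40.21


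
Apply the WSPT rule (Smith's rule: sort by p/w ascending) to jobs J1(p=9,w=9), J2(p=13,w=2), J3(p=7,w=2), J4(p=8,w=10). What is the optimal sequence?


WSPT (Smith's rule): sort by p/w ascending
  J4: p/w = 8/10 = 0.800
  J1: p/w = 9/9 = 1.000
  J3: p/w = 7/2 = 3.500
  J2: p/w = 13/2 = 6.500
Order: J4 → J1 → J3 → J2


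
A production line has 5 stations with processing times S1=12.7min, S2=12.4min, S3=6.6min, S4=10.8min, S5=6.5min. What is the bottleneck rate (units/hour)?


Bottleneck = longest station time
Station times: [12.7, 12.4, 6.6, 10.8, 6.5]
Max = 12.7 min
Rate = 60 / 12.7
= 4.72 units/hour (bottleneck: 12.7min)


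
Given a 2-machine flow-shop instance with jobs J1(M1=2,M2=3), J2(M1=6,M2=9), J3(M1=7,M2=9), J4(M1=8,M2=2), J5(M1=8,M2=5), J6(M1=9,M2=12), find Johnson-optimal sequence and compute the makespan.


Johnson's rule:
Group 1 (M1≤M2, sort by M1): ['J1', 'J2', 'J3', 'J6']
Group 2 (M1>M2, sort desc M2): ['J5', 'J4']
Sequence: J1 → J2 → J3 → J6 → J5 → J4
Makespan calculation:
  J1: M1 done=2, M2 done=5
  J2: M1 done=8, M2 done=17
  J3: M1 done=15, M2 done=26
  J6: M1 done=24, M2 done=38
  J5: M1 done=32, M2 done=43
  J4: M1 done=40, M2 done=45
= Sequence: J1 → J2 → J3 → J6 → J5 → J4, Makespan: 45


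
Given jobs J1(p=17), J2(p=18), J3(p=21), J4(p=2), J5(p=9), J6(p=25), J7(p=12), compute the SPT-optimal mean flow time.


SPT order: J4 → J5 → J7 → J1 → J2 → J3 → J6
Completion times:
  J4: C=2
  J5: C=11
  J7: C=23
  J1: C=40
  J2: C=58
  J3: C=79
  J6: C=104
Sum = 317, n = 7
Mean flow = 317/7
= 45.29


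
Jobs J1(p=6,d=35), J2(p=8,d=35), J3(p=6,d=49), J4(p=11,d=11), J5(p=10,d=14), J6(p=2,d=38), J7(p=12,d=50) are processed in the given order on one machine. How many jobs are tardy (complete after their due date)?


Completion vs due date:
  J1: C=6, d=35 → on time
  J2: C=14, d=35 → on time
  J3: C=20, d=49 → on time
  J4: C=31, d=11 → TARDY
  J5: C=41, d=14 → TARDY
  J6: C=43, d=38 → TARDY
  J7: C=55, d=50 → TARDY
Tardy jobs: J4, J5, J6, J7
Count = 4


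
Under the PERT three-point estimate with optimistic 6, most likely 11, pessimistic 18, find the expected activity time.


te = (o + 4m + p) / 6
= (6 + 4×11 + 18) / 6
= (6 + 44 + 18) / 6
= 68 / 6
= 11.33


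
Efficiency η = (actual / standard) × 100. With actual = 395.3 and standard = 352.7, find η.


Efficiency = (actual / standard) × 100
= (395.3 / 352.7) × 100
= 112.1%


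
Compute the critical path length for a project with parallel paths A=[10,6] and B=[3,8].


Path A: 10 + 6 = 16
Path B: 3 + 8 = 11
Critical path = longest = max(16, 11)
= 16 (Path A)


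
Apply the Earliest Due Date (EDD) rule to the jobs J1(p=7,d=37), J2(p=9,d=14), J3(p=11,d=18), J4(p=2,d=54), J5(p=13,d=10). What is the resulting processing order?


EDD: sort by earliest due date
  J5: d=10, p=13
  J2: d=14, p=9
  J3: d=18, p=11
  J1: d=37, p=7
  J4: d=54, p=2
Order: J5 → J2 → J3 → J1 → J4


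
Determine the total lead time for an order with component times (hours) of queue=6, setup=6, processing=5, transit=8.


Lead time = queue + setup + processing + transit
= 6 + 6 + 5 + 8
= 25 hours


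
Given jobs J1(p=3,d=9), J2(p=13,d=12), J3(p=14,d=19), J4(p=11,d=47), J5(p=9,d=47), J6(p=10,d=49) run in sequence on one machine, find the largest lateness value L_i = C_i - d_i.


Lateness per job (L = C - d):
  J1: C=3, d=9, L=-6
  J2: C=16, d=12, L=4
  J3: C=30, d=19, L=11
  J4: C=41, d=47, L=-6
  J5: C=50, d=47, L=3
  J6: C=60, d=49, L=11
Lmax = max(-6, 4, 11, -6, 3, 11)
= 11


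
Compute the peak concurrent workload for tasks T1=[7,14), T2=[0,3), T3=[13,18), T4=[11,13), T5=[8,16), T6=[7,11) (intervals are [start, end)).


Check each time point for overlaps:
  t=8: 3 tasks active (T1, T5, T6)
Max concurrent = 3


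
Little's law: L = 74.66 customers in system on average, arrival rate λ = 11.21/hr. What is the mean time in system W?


Little's law: L = λW → W = L / λ
= 74.66 / 11.21
= 6.66 hours


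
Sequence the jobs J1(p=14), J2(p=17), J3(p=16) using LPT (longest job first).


LPT: sort by longest processing time first
  J2: p=17
  J3: p=16
  J1: p=14
Order: J2 → J3 → J1


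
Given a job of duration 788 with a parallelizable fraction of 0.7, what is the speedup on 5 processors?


Amdahl's law: T_p = T × ((1-p) + p/N)
= 788 × ((1-0.7) + 0.7/5)
= 788 × (0.30 + 0.1400)
= 788 × 0.4400
= 346.72
Speedup = 788/346.72
= 2.27×


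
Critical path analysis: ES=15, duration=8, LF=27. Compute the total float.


EF = ES + duration = 15 + 8 = 23
LS = LF - duration = 27 - 8 = 19
Total Float = LF - EF = 27 - 23
(or LS - ES = 19 - 15)
= 4


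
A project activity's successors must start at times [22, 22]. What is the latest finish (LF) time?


LF = min of all successor start times
Successors start at: [22, 22]
LF = min(22, 22)
= 22


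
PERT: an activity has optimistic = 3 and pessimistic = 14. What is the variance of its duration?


σ² = ((p - o) / 6)² = (p - o)² / 36
= (14 - 3)² / 36
= 11² / 36
= 121 / 36
= 3.3611


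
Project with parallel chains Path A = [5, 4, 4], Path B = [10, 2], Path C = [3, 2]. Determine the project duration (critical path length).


Path A: 5 + 4 + 4 = 13
Path B: 10 + 2 = 12
Path C: 3 + 2 = 5
Critical path = longest = max(13, 12, 5)
= 13 (Path A)


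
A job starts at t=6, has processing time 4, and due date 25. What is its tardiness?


Completion = start + processing = 6 + 4 = 10
Tardiness = max(0, C - d) = max(0, 10 - 25)
= max(0, -15)
= 0


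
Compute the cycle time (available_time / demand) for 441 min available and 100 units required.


Cycle time = available time / demand
= 441 / 100
= 4.41 min/unit


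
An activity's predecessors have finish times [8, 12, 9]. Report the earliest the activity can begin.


ES = max of all predecessor completion times
Predecessors: [8, 12, 9]
ES = max(8, 12, 9)
= 12


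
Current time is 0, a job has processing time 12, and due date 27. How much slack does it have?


Slack = due - current_time - processing
= 27 - 0 - 12
= 15


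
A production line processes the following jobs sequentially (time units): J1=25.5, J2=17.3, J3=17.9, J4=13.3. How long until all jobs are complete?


Sequential makespan: sum all processing times
= 25.5 + 17.3 + 17.9 + 13.3
= 74.0 time units


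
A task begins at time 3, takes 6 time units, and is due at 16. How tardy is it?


Completion = start + processing = 3 + 6 = 9
Tardiness = max(0, C - d) = max(0, 9 - 16)
= max(0, -7)
= 0


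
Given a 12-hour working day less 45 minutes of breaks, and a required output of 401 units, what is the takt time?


Available = 12×60 - 45 = 675 min
Takt time = 675 / 401
= 1.68 min/unit


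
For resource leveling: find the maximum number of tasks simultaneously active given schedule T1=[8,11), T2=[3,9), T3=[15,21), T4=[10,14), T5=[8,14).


Check each time point for overlaps:
  t=8: 3 tasks active (T1, T2, T5)
Max concurrent = 3


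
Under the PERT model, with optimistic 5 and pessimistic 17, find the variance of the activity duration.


σ² = ((p - o) / 6)² = (p - o)² / 36
= (17 - 5)² / 36
= 12² / 36
= 144 / 36
= 4.0000


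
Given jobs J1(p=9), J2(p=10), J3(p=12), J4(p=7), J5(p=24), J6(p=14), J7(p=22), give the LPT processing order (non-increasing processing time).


LPT: sort by longest processing time first
  J5: p=24
  J7: p=22
  J6: p=14
  J3: p=12
  J2: p=10
  J1: p=9
  J4: p=7
Order: J5 → J7 → J6 → J3 → J2 → J1 → J4


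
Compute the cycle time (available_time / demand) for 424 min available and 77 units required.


Cycle time = available time / demand
= 424 / 77
= 5.51 min/unit


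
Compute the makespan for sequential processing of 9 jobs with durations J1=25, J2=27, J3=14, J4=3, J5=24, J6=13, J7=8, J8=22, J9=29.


Sequential makespan: sum all processing times
= 25 + 27 + 14 + 3 + 24 + 13 + 8 + 22 + 29
= 165 time units


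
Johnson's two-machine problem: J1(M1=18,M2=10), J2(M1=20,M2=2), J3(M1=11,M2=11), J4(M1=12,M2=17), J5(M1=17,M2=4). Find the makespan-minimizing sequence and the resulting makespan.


Johnson's rule:
Group 1 (M1≤M2, sort by M1): ['J3', 'J4']
Group 2 (M1>M2, sort desc M2): ['J1', 'J5', 'J2']
Sequence: J3 → J4 → J1 → J5 → J2
Makespan calculation:
  J3: M1 done=11, M2 done=22
  J4: M1 done=23, M2 done=40
  J1: M1 done=41, M2 done=51
  J5: M1 done=58, M2 done=62
  J2: M1 done=78, M2 done=80
= Sequence: J3 → J4 → J1 → J5 → J2, Makespan: 80


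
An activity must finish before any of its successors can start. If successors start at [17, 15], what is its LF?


LF = min of all successor start times
Successors start at: [17, 15]
LF = min(17, 15)
= 15


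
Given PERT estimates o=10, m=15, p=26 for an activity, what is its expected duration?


te = (o + 4m + p) / 6
= (10 + 4×15 + 26) / 6
= (10 + 60 + 26) / 6
= 96 / 6
= 16.00


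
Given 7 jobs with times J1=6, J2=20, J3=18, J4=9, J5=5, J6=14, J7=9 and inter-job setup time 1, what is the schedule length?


Makespan = Σ processing + (n-1) × setup
= (6 + 20 + 18 + 9 + 5 + 14 + 9) + (7-1)×1
= 81 + 6
= 87 time units


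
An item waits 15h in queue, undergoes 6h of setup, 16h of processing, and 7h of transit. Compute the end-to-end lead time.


Lead time = queue + setup + processing + transit
= 15 + 6 + 16 + 7
= 44 hours


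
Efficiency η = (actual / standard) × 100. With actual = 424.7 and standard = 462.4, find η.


Efficiency = (actual / standard) × 100
= (424.7 / 462.4) × 100
= 91.8%


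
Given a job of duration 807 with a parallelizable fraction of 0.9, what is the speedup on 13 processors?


Amdahl's law: T_p = T × ((1-p) + p/N)
= 807 × ((1-0.9) + 0.9/13)
= 807 × (0.10 + 0.0692)
= 807 × 0.1692
= 136.57
Speedup = 807/136.57
= 5.91×


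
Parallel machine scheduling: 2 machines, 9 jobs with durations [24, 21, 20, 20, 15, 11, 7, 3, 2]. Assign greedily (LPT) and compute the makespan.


Jobs (LPT sorted): [24, 21, 20, 20, 15, 11, 7, 3, 2]
Machines: 2
  J=24 → Machine 1 (load: 0+24=24)
  J=21 → Machine 2 (load: 0+21=21)
  J=20 → Machine 2 (load: 21+20=41)
  J=20 → Machine 1 (load: 24+20=44)
  J=15 → Machine 2 (load: 41+15=56)
  J=11 → Machine 1 (load: 44+11=55)
  J=7 → Machine 1 (load: 55+7=62)
  J=3 → Machine 2 (load: 56+3=59)
  J=2 → Machine 2 (load: 59+2=61)
Machine loads: [62, 61]
Makespan = max = 62 time units


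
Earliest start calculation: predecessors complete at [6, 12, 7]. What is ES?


ES = max of all predecessor completion times
Predecessors: [6, 12, 7]
ES = max(6, 12, 7)
= 12


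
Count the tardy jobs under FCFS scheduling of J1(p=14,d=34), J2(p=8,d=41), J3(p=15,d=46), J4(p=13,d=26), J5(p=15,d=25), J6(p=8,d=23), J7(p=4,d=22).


Completion vs due date:
  J1: C=14, d=34 → on time
  J2: C=22, d=41 → on time
  J3: C=37, d=46 → on time
  J4: C=50, d=26 → TARDY
  J5: C=65, d=25 → TARDY
  J6: C=73, d=23 → TARDY
  J7: C=77, d=22 → TARDY
Tardy jobs: J4, J5, J6, J7
Count = 4


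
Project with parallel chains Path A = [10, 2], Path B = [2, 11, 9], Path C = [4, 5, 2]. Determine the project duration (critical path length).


Path A: 10 + 2 = 12
Path B: 2 + 11 + 9 = 22
Path C: 4 + 5 + 2 = 11
Critical path = longest = max(12, 22, 11)
= 22 (Path B)


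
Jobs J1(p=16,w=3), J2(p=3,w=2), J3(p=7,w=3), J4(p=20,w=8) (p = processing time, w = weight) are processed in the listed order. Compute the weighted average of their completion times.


Completion times:
  J1: C=16, w×C=3×16=48
  J2: C=19, w×C=2×19=38
  J3: C=26, w×C=3×26=78
  J4: C=46, w×C=8×46=368
Sum w×C = 532
Sum w = 16
Weighted avg = 532/16
= 33.25


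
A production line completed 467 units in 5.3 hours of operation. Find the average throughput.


Throughput = units / time
= 467 / 5.3
= 88.1 units/hour


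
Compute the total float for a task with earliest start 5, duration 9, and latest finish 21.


EF = ES + duration = 5 + 9 = 14
LS = LF - duration = 21 - 9 = 12
Total Float = LF - EF = 21 - 14
(or LS - ES = 12 - 5)
= 7


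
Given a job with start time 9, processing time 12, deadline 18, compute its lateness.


Completion = 9 + 12 = 21
Lateness = C - d = 21 - 18
= 3


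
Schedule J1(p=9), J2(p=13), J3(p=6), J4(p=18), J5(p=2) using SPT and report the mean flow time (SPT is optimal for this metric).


SPT order: J5 → J3 → J1 → J2 → J4
Completion times:
  J5: C=2
  J3: C=8
  J1: C=17
  J2: C=30
  J4: C=48
Sum = 105, n = 5
Mean flow = 105/5
= 21.00


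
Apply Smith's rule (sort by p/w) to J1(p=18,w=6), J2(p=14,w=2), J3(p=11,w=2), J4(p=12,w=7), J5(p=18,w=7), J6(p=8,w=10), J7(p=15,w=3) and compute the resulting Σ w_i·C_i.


WSPT order (by p/w): J6 → J4 → J5 → J1 → J7 → J3 → J2
  J6: C=8, w·C=10×8=80
  J4: C=20, w·C=7×20=140
  J5: C=38, w·C=7×38=266
  J1: C=56, w·C=6×56=336
  J7: C=71, w·C=3×71=213
  J3: C=82, w·C=2×82=164
  J2: C=96, w·C=2×96=192
Σ w·C = 1391
= 1391


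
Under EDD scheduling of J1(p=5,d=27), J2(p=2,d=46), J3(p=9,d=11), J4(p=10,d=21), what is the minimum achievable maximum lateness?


EDD order: J3 → J4 → J1 → J2
Completion and lateness:
  J3: C=9, d=11, L=9-11=-2
  J4: C=19, d=21, L=19-21=-2
  J1: C=24, d=27, L=24-27=-3
  J2: C=26, d=46, L=26-46=-20
Lmax = max(-2, -2, -3, -20)
= -2


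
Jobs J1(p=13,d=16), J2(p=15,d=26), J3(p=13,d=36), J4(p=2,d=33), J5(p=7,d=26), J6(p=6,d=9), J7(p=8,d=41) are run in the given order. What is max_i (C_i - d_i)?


Lateness per job (L = C - d):
  J1: C=13, d=16, L=-3
  J2: C=28, d=26, L=2
  J3: C=41, d=36, L=5
  J4: C=43, d=33, L=10
  J5: C=50, d=26, L=24
  J6: C=56, d=9, L=47
  J7: C=64, d=41, L=23
Lmax = max(-3, 2, 5, 10, 24, 47, 23)
= 47


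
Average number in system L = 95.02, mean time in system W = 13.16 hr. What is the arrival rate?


Little's law: L = λW → λ = L / W
= 95.02 / 13.16
= 7.22 per hour


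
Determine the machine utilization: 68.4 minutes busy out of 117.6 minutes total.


Utilization = busy / total × 100
= 68.4 / 117.6 × 100
= 58.2%


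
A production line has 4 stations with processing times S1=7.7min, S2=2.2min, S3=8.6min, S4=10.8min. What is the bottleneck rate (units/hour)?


Bottleneck = longest station time
Station times: [7.7, 2.2, 8.6, 10.8]
Max = 10.8 min
Rate = 60 / 10.8
= 5.56 units/hour (bottleneck: 10.8min)


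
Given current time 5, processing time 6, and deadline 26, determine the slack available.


Slack = due - current_time - processing
= 26 - 5 - 6
= 15


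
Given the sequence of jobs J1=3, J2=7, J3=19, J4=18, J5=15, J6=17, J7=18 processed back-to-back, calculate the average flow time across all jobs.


Completion times:
  J1: completes at 3
  J2: completes at 10
  J3: completes at 29
  J4: completes at 47
  J5: completes at 62
  J6: completes at 79
  J7: completes at 97
Sum = 327
Average = 327/7
= 46.71


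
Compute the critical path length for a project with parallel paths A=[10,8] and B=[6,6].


Path A: 10 + 8 = 18
Path B: 6 + 6 = 12
Critical path = longest = max(18, 12)
= 18 (Path A)


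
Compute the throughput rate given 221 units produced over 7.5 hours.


Throughput = units / time
= 221 / 7.5
= 29.5 units/hour


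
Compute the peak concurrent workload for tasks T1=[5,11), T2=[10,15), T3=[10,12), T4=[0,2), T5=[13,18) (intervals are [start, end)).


Check each time point for overlaps:
  t=10: 3 tasks active (T1, T2, T3)
Max concurrent = 3


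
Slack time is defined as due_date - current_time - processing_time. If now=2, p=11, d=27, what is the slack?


Slack = due - current_time - processing
= 27 - 2 - 11
= 14


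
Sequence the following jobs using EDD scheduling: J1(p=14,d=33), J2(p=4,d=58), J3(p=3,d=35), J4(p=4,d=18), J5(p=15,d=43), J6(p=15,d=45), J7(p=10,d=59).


EDD: sort by earliest due date
  J4: d=18, p=4
  J1: d=33, p=14
  J3: d=35, p=3
  J5: d=43, p=15
  J6: d=45, p=15
  J2: d=58, p=4
  J7: d=59, p=10
Order: J4 → J1 → J3 → J5 → J6 → J2 → J7


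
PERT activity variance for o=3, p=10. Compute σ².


σ² = ((p - o) / 6)² = (p - o)² / 36
= (10 - 3)² / 36
= 7² / 36
= 49 / 36
= 1.3611


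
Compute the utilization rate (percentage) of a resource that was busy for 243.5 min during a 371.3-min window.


Utilization = busy / total × 100
= 243.5 / 371.3 × 100
= 65.6%


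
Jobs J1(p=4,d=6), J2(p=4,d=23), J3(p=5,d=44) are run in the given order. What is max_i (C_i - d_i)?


Lateness per job (L = C - d):
  J1: C=4, d=6, L=-2
  J2: C=8, d=23, L=-15
  J3: C=13, d=44, L=-31
Lmax = max(-2, -15, -31)
= -2


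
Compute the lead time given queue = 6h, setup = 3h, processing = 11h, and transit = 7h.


Lead time = queue + setup + processing + transit
= 6 + 3 + 11 + 7
= 27 hours


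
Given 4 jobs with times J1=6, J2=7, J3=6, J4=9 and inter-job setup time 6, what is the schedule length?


Makespan = Σ processing + (n-1) × setup
= (6 + 7 + 6 + 9) + (4-1)×6
= 28 + 18
= 46 time units


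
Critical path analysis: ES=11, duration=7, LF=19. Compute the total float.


EF = ES + duration = 11 + 7 = 18
LS = LF - duration = 19 - 7 = 12
Total Float = LF - EF = 19 - 18
(or LS - ES = 12 - 11)
= 1


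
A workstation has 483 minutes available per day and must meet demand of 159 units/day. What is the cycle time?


Cycle time = available time / demand
= 483 / 159
= 3.04 min/unit


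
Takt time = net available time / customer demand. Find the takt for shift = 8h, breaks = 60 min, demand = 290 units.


Available = 8×60 - 60 = 420 min
Takt time = 420 / 290
= 1.45 min/unit


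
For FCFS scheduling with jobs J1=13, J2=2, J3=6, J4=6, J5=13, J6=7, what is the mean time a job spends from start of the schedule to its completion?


Completion times:
  J1: completes at 13
  J2: completes at 15
  J3: completes at 21
  J4: completes at 27
  J5: completes at 40
  J6: completes at 47
Sum = 163
Average = 163/6
= 27.17


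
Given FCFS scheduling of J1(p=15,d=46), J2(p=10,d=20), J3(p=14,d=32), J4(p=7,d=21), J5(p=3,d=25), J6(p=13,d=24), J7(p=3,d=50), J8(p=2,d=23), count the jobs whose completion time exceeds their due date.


Completion vs due date:
  J1: C=15, d=46 → on time
  J2: C=25, d=20 → TARDY
  J3: C=39, d=32 → TARDY
  J4: C=46, d=21 → TARDY
  J5: C=49, d=25 → TARDY
  J6: C=62, d=24 → TARDY
  J7: C=65, d=50 → TARDY
  J8: C=67, d=23 → TARDY
Tardy jobs: J2, J3, J4, J5, J6, J7, J8
Count = 7


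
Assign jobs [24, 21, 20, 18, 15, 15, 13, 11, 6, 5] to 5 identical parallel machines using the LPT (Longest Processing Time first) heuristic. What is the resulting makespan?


Jobs (LPT sorted): [24, 21, 20, 18, 15, 15, 13, 11, 6, 5]
Machines: 5
  J=24 → Machine 1 (load: 0+24=24)
  J=21 → Machine 2 (load: 0+21=21)
  J=20 → Machine 3 (load: 0+20=20)
  J=18 → Machine 4 (load: 0+18=18)
  J=15 → Machine 5 (load: 0+15=15)
  J=15 → Machine 5 (load: 15+15=30)
  J=13 → Machine 4 (load: 18+13=31)
  J=11 → Machine 3 (load: 20+11=31)
  J=6 → Machine 2 (load: 21+6=27)
  J=5 → Machine 1 (load: 24+5=29)
Machine loads: [29, 27, 31, 31, 30]
Makespan = max = 31 time units


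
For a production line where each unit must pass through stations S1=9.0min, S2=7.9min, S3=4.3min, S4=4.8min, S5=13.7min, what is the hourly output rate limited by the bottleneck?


Bottleneck = longest station time
Station times: [9.0, 7.9, 4.3, 4.8, 13.7]
Max = 13.7 min
Rate = 60 / 13.7
= 4.38 units/hour (bottleneck: 13.7min)


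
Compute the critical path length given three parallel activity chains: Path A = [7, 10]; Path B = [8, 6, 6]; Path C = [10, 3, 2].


Path A: 7 + 10 = 17
Path B: 8 + 6 + 6 = 20
Path C: 10 + 3 + 2 = 15
Critical path = longest = max(17, 20, 15)
= 20 (Path B)


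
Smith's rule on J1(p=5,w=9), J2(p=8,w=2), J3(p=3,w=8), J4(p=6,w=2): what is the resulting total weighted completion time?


WSPT order (by p/w): J3 → J1 → J4 → J2
  J3: C=3, w·C=8×3=24
  J1: C=8, w·C=9×8=72
  J4: C=14, w·C=2×14=28
  J2: C=22, w·C=2×22=44
Σ w·C = 168
= 168


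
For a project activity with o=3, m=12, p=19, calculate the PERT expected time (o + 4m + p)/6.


te = (o + 4m + p) / 6
= (3 + 4×12 + 19) / 6
= (3 + 48 + 19) / 6
= 70 / 6
= 11.67


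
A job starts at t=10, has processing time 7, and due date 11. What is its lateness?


Completion = 10 + 7 = 17
Lateness = C - d = 17 - 11
= 6


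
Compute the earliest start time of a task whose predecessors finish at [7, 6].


ES = max of all predecessor completion times
Predecessors: [7, 6]
ES = max(7, 6)
= 7


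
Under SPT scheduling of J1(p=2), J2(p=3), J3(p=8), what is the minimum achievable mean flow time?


SPT order: J1 → J2 → J3
Completion times:
  J1: C=2
  J2: C=5
  J3: C=13
Sum = 20, n = 3
Mean flow = 20/3
= 6.67


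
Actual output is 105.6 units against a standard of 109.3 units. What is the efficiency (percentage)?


Efficiency = (actual / standard) × 100
= (105.6 / 109.3) × 100
= 96.6%


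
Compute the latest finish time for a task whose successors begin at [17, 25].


LF = min of all successor start times
Successors start at: [17, 25]
LF = min(17, 25)
= 17


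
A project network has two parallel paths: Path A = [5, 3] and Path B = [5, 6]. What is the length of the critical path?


Path A: 5 + 3 = 8
Path B: 5 + 6 = 11
Critical path = longest = max(8, 11)
= 11 (Path B)


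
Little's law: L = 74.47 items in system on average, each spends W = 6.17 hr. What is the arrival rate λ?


Little's law: L = λW → λ = L / W
= 74.47 / 6.17
= 12.07 per hour


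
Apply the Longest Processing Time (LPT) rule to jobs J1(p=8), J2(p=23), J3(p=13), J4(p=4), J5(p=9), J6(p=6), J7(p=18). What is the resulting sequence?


LPT: sort by longest processing time first
  J2: p=23
  J7: p=18
  J3: p=13
  J5: p=9
  J1: p=8
  J6: p=6
  J4: p=4
Order: J2 → J7 → J3 → J5 → J1 → J6 → J4


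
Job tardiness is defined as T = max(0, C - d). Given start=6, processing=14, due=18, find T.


Completion = start + processing = 6 + 14 = 20
Tardiness = max(0, C - d) = max(0, 20 - 18)
= max(0, 2)
= 2


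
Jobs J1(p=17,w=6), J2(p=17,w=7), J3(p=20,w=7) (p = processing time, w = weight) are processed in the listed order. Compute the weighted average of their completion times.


Completion times:
  J1: C=17, w×C=6×17=102
  J2: C=34, w×C=7×34=238
  J3: C=54, w×C=7×54=378
Sum w×C = 718
Sum w = 20
Weighted avg = 718/20
= 35.90


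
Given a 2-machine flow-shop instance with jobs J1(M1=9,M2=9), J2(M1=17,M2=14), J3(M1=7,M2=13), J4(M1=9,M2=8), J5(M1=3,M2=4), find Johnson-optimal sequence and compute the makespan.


Johnson's rule:
Group 1 (M1≤M2, sort by M1): ['J5', 'J3', 'J1']
Group 2 (M1>M2, sort desc M2): ['J2', 'J4']
Sequence: J5 → J3 → J1 → J2 → J4
Makespan calculation:
  J5: M1 done=3, M2 done=7
  J3: M1 done=10, M2 done=23
  J1: M1 done=19, M2 done=32
  J2: M1 done=36, M2 done=50
  J4: M1 done=45, M2 done=58
= Sequence: J5 → J3 → J1 → J2 → J4, Makespan: 58


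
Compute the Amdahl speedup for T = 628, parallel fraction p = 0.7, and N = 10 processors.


Amdahl's law: T_p = T × ((1-p) + p/N)
= 628 × ((1-0.7) + 0.7/10)
= 628 × (0.30 + 0.0700)
= 628 × 0.3700
= 232.36
Speedup = 628/232.36
= 2.70×
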